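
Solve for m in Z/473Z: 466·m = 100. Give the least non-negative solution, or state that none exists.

256

gcd(466, 473) = 1, so a unique solution mod 473 exists.
466⁻¹ ≡ 135 (mod 473).
m ≡ 135·100 ≡ 256 (mod 473).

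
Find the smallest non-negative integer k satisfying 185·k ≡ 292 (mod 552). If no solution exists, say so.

gcd(185, 552) = 1, so a unique solution mod 552 exists.
185⁻¹ ≡ 185 (mod 552).
k ≡ 185·292 ≡ 476 (mod 552).

476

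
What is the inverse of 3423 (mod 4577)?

1995

By the extended Euclidean algorithm:
4577 = 1·3423 + 1154
3423 = 2·1154 + 1115
1154 = 1·1115 + 39
1115 = 28·39 + 23
39 = 1·23 + 16
23 = 1·16 + 7
16 = 2·7 + 2
7 = 3·2 + 1
2 = 2·1 + 0
gcd(3423, 4577) = 1, so the inverse exists.
Bézout: 1 = −1492·4577 + 1995·3423.
So 3423⁻¹ ≡ 1995 (mod 4577).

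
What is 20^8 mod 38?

Compute successive squares:
20^1 ≡ 20 (mod 38)
20^2 ≡ 20^2 = 400 ≡ 20 (mod 38)
20^4 ≡ 20^2 = 400 ≡ 20 (mod 38)
20^8 ≡ 20^2 = 400 ≡ 20 (mod 38)
So 20^8 ≡ 20 (mod 38).

20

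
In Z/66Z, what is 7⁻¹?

19

66 = 9×7 + 3
7 = 2×3 + 1
3 = 3×1 + 0
gcd(7, 66) = 1, so the inverse exists.
Bézout: 1 = −2×66 + 19×7.
So 7⁻¹ ≡ 19 (mod 66).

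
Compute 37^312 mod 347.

Using repeated squaring:
37^1 ≡ 37 (mod 347)
37^2 ≡ 37^2 = 1369 ≡ 328 (mod 347)
37^4 ≡ 328^2 = 107584 ≡ 14 (mod 347)
37^8 ≡ 14^2 = 196 (mod 347)
37^16 ≡ 196^2 = 38416 ≡ 246 (mod 347)
37^32 ≡ 246^2 = 60516 ≡ 138 (mod 347)
37^64 ≡ 138^2 = 19044 ≡ 306 (mod 347)
37^128 ≡ 306^2 = 93636 ≡ 293 (mod 347)
37^256 ≡ 293^2 = 85849 ≡ 140 (mod 347)
37^312 = 37^256 · 37^32 · 37^16 · 37^8 ≡ 140 · 138 · 246 · 196 (mod 347).
Accumulate the product:
140 · 138 = 19320 ≡ 235
235 · 246 = 57810 ≡ 208
208 · 196 = 40768 ≡ 169

169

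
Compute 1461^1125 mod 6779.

1801

By square-and-multiply:
1125 in binary is 10001100101, i.e. 1125 = 1024 + 64 + 32 + 4 + 1.
1461^1 ≡ 1461 (mod 6779)
1461^2 ≡ 1461^2 = 2134521 ≡ 5915 (mod 6779)
1461^4 ≡ 5915^2 = 34987225 ≡ 806 (mod 6779)
1461^8 ≡ 806^2 = 649636 ≡ 5631 (mod 6779)
1461^16 ≡ 5631^2 = 31708161 ≡ 2778 (mod 6779)
1461^32 ≡ 2778^2 = 7717284 ≡ 2782 (mod 6779)
1461^64 ≡ 2782^2 = 7739524 ≡ 4685 (mod 6779)
1461^128 ≡ 4685^2 = 21949225 ≡ 5602 (mod 6779)
1461^256 ≡ 5602^2 = 31382404 ≡ 2413 (mod 6779)
1461^512 ≡ 2413^2 = 5822569 ≡ 6187 (mod 6779)
1461^1024 ≡ 6187^2 = 38278969 ≡ 4735 (mod 6779)
1461^1125 = 1461^1024 × 1461^64 × 1461^32 × 1461^4 × 1461^1 ≡ 4735 × 4685 × 2782 × 806 × 1461 (mod 6779).
Accumulate the product:
4735 × 4685 = 22183475 ≡ 2587
2587 × 2782 = 7197034 ≡ 4515
4515 × 806 = 3639090 ≡ 5546
5546 × 1461 = 8102706 ≡ 1801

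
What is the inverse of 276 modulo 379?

287

By the extended Euclidean algorithm:
379 = 1*276 + 103
276 = 2*103 + 70
103 = 1*70 + 33
70 = 2*33 + 4
33 = 8*4 + 1
4 = 4*1 + 0
gcd(276, 379) = 1, so the inverse exists.
Bézout: 1 = 67*379 − 92*276.
So 276⁻¹ ≡ −92 ≡ 287 (mod 379).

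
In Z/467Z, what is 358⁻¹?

437

467 = 1*358 + 109
358 = 3*109 + 31
109 = 3*31 + 16
31 = 1*16 + 15
16 = 1*15 + 1
15 = 15*1 + 0
gcd(358, 467) = 1, so the inverse exists.
Back-substitute for 1:
1 = 1*16 − 1*15
  = −1*31 + 2*16
  = 2*109 − 7*31
  = −7*358 + 23*109
  = 23*467 − 30*358
So 358⁻¹ ≡ −30 ≡ 437 (mod 467).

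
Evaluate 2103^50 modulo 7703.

Using repeated squaring:
2103^1 ≡ 2103 (mod 7703)
2103^2 ≡ 2103^2 = 4422609 ≡ 1087 (mod 7703)
2103^4 ≡ 1087^2 = 1181569 ≡ 3010 (mod 7703)
2103^8 ≡ 3010^2 = 9060100 ≡ 1372 (mod 7703)
2103^16 ≡ 1372^2 = 1882384 ≡ 2852 (mod 7703)
2103^32 ≡ 2852^2 = 8133904 ≡ 7239 (mod 7703)
2103^50 = 2103^32 · 2103^16 · 2103^2 ≡ 7239 · 2852 · 1087 (mod 7703).
Accumulate the product:
7239 · 2852 = 20645628 ≡ 1588
1588 · 1087 = 1726156 ≡ 684

684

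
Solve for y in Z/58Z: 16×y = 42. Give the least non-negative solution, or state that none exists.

gcd(16, 58) = 2, and 2 | 42, so solutions exist.
Divide through by 2: 8×y mod 29 = 21.
8⁻¹ ≡ 11 (mod 29).
y ≡ 11×21 ≡ 28 (mod 29).
The smallest non-negative solution is y = 28.

28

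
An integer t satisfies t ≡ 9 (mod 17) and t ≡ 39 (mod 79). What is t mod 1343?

17⁻¹ mod 79: 17*14 ≡ 1 (mod 79), so 17⁻¹ ≡ 14.
t = 9 + 17*((39 − 9)*14 mod 79) = 9 + 17*25 = 434.
Check: 434 mod 17 = 9, 434 mod 79 = 39. ✓

434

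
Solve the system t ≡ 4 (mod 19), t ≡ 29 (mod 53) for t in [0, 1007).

19⁻¹ mod 53: 19·14 ≡ 1 (mod 53), so 19⁻¹ ≡ 14.
t = 4 + 19·((29 − 4)·14 mod 53) = 4 + 19·32 = 612.

612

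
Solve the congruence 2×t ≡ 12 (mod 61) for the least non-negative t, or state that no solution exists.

gcd(2, 61) = 1, so a unique solution mod 61 exists.
2⁻¹ ≡ 31 (mod 61).
t ≡ 31×12 ≡ 6 (mod 61).

6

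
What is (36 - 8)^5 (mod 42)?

28

36 - 8 = 28
(28)^5 ≡ 28 (mod 42)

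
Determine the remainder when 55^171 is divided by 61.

38

Using repeated squaring:
55^1 ≡ 55 (mod 61)
55^2 ≡ 55^2 = 3025 ≡ 36 (mod 61)
55^4 ≡ 36^2 = 1296 ≡ 15 (mod 61)
55^8 ≡ 15^2 = 225 ≡ 42 (mod 61)
55^16 ≡ 42^2 = 1764 ≡ 56 (mod 61)
55^32 ≡ 56^2 = 3136 ≡ 25 (mod 61)
55^64 ≡ 25^2 = 625 ≡ 15 (mod 61)
55^128 ≡ 15^2 = 225 ≡ 42 (mod 61)
55^171 = 55^128 × 55^32 × 55^8 × 55^2 × 55^1 ≡ 42 × 25 × 42 × 36 × 55 (mod 61).
Accumulate the product:
42 × 25 = 1050 ≡ 13
13 × 42 = 546 ≡ 58
58 × 36 = 2088 ≡ 14
14 × 55 = 770 ≡ 38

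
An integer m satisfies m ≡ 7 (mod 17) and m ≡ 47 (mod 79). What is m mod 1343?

17⁻¹ mod 79: 17*14 ≡ 1 (mod 79), so 17⁻¹ ≡ 14.
m = 7 + 17*((47 − 7)*14 mod 79) = 7 + 17*7 = 126.
Check: 126 mod 17 = 7, 126 mod 79 = 47. ✓

126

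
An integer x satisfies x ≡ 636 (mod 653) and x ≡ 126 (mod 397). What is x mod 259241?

118829

653⁻¹ mod 397: 653·290 ≡ 1 (mod 397), so 653⁻¹ ≡ 290.
x = 636 + 653·((126 − 636)·290 mod 397) = 636 + 653·181 = 118829.
Check: 118829 mod 653 = 636, 118829 mod 397 = 126. ✓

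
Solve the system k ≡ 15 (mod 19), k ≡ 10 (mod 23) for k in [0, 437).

148

19⁻¹ mod 23: 19*17 ≡ 1 (mod 23), so 19⁻¹ ≡ 17.
k = 15 + 19*((10 − 15)*17 mod 23) = 15 + 19*7 = 148.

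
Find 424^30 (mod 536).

40

Using repeated squaring:
424^1 ≡ 424 (mod 536)
424^2 ≡ 424^2 = 179776 ≡ 216 (mod 536)
424^4 ≡ 216^2 = 46656 ≡ 24 (mod 536)
424^8 ≡ 24^2 = 576 ≡ 40 (mod 536)
424^16 ≡ 40^2 = 1600 ≡ 528 (mod 536)
424^30 = 424^16 · 424^8 · 424^4 · 424^2 ≡ 528 · 40 · 24 · 216 (mod 536).
Accumulate the product:
528 · 40 = 21120 ≡ 216
216 · 24 = 5184 ≡ 360
360 · 216 = 77760 ≡ 40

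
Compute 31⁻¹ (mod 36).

7

36 = 1×31 + 5
31 = 6×5 + 1
5 = 5×1 + 0
gcd(31, 36) = 1, so the inverse exists.
Back-substitute for 1:
1 = 1×31 − 6×5
  = −6×36 + 7×31
So 31⁻¹ ≡ 7 (mod 36).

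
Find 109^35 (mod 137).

28

35 in binary is 100011, i.e. 35 = 32 + 2 + 1.
109^1 ≡ 109 (mod 137)
109^2 ≡ 109^2 = 11881 ≡ 99 (mod 137)
109^4 ≡ 99^2 = 9801 ≡ 74 (mod 137)
109^8 ≡ 74^2 = 5476 ≡ 133 (mod 137)
109^16 ≡ 133^2 = 17689 ≡ 16 (mod 137)
109^32 ≡ 16^2 = 256 ≡ 119 (mod 137)
109^35 = 109^32 * 109^2 * 109^1 ≡ 119 * 99 * 109 (mod 137).
Accumulate the product:
119 * 99 = 11781 ≡ 136
136 * 109 = 14824 ≡ 28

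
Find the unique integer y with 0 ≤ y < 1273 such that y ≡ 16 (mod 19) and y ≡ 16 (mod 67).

19⁻¹ mod 67: 19·60 ≡ 1 (mod 67), so 19⁻¹ ≡ 60.
y = 16 + 19·((16 − 16)·60 mod 67) = 16 + 19·0 = 16.
Check: 16 mod 19 = 16, 16 mod 67 = 16. ✓

16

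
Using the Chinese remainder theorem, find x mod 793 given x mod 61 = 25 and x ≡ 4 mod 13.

147

61⁻¹ mod 13: 61*3 ≡ 1 (mod 13), so 61⁻¹ ≡ 3.
x = 25 + 61*((4 − 25)*3 mod 13) = 25 + 61*2 = 147.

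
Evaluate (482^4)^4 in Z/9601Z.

(482)^4 ≡ 24 (mod 9601)
(24)^4 ≡ 5342 (mod 9601)

5342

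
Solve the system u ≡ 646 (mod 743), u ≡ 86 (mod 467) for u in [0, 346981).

215373

743⁻¹ mod 467: 743*22 ≡ 1 (mod 467), so 743⁻¹ ≡ 22.
u = 646 + 743*((86 − 646)*22 mod 467) = 646 + 743*289 = 215373.
Check: 215373 mod 743 = 646, 215373 mod 467 = 86. ✓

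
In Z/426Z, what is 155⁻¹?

11

Apply the Euclidean algorithm and back-substitute:
426 = 2*155 + 116
155 = 1*116 + 39
116 = 2*39 + 38
39 = 1*38 + 1
38 = 38*1 + 0
gcd(155, 426) = 1, so the inverse exists.
Back-substitute for 1:
1 = 1*39 − 1*38
  = −1*116 + 3*39
  = 3*155 − 4*116
  = −4*426 + 11*155
So 155⁻¹ ≡ 11 (mod 426).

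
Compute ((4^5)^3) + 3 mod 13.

2

(4)^5 ≡ 10 (mod 13)
(10)^3 ≡ 12 (mod 13)
12 + 3 = 15 ≡ 2 (mod 13)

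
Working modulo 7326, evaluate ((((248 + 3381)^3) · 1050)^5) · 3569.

248 + 3381 = 3629
(3629)^3 ≡ 989 (mod 7326)
989 · 1050 = 1038450 ≡ 5484 (mod 7326)
(5484)^5 ≡ 1836 (mod 7326)
1836 · 3569 = 6552684 ≡ 3240 (mod 7326)

3240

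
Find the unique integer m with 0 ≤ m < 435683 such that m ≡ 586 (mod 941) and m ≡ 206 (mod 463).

941⁻¹ mod 463: 941·247 ≡ 1 (mod 463), so 941⁻¹ ≡ 247.
m = 586 + 941·((206 − 586)·247 mod 463) = 586 + 941·129 = 121975.
Check: 121975 mod 941 = 586, 121975 mod 463 = 206. ✓

121975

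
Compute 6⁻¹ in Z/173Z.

By the extended Euclidean algorithm:
173 = 28*6 + 5
6 = 1*5 + 1
5 = 5*1 + 0
gcd(6, 173) = 1, so the inverse exists.
Back-substitute for 1:
1 = 1*6 − 1*5
  = −1*173 + 29*6
So 6⁻¹ ≡ 29 (mod 173).

29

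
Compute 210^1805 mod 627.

210^1 ≡ 210 (mod 627)
210^2 ≡ 210^2 = 44100 ≡ 210 (mod 627)
210^4 ≡ 210^2 = 44100 ≡ 210 (mod 627)
210^8 ≡ 210^2 = 44100 ≡ 210 (mod 627)
210^16 ≡ 210^2 = 44100 ≡ 210 (mod 627)
210^32 ≡ 210^2 = 44100 ≡ 210 (mod 627)
210^64 ≡ 210^2 = 44100 ≡ 210 (mod 627)
210^128 ≡ 210^2 = 44100 ≡ 210 (mod 627)
210^256 ≡ 210^2 = 44100 ≡ 210 (mod 627)
210^512 ≡ 210^2 = 44100 ≡ 210 (mod 627)
210^1024 ≡ 210^2 = 44100 ≡ 210 (mod 627)
210^1805 = 210^1024 × 210^512 × 210^256 × 210^8 × 210^4 × 210^1 ≡ 210 × 210 × 210 × 210 × 210 × 210 (mod 627).
Accumulate the product:
210 × 210 = 44100 ≡ 210
210 × 210 = 44100 ≡ 210
210 × 210 = 44100 ≡ 210
210 × 210 = 44100 ≡ 210
210 × 210 = 44100 ≡ 210

210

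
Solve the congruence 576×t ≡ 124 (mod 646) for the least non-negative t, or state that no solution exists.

gcd(576, 646) = 2, and 2 | 124, so solutions exist.
Divide through by 2: 288×t = 62 (mod 323).
288⁻¹ ≡ 203 (mod 323).
t ≡ 203×62 ≡ 312 (mod 323).
The smallest non-negative solution is t = 312.

312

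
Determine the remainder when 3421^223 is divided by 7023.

4549

3421^1 ≡ 3421 (mod 7023)
3421^2 ≡ 3421^2 = 11703241 ≡ 2923 (mod 7023)
3421^4 ≡ 2923^2 = 8543929 ≡ 3961 (mod 7023)
3421^8 ≡ 3961^2 = 15689521 ≡ 139 (mod 7023)
3421^16 ≡ 139^2 = 19321 ≡ 5275 (mod 7023)
3421^32 ≡ 5275^2 = 27825625 ≡ 499 (mod 7023)
3421^64 ≡ 499^2 = 249001 ≡ 3196 (mod 7023)
3421^128 ≡ 3196^2 = 10214416 ≡ 2974 (mod 7023)
3421^223 = 3421^128 · 3421^64 · 3421^16 · 3421^8 · 3421^4 · 3421^2 · 3421^1 ≡ 2974 · 3196 · 5275 · 139 · 3961 · 2923 · 3421 (mod 7023).
Accumulate the product:
2974 · 3196 = 9504904 ≡ 2785
2785 · 5275 = 14690875 ≡ 5782
5782 · 139 = 803698 ≡ 3076
3076 · 3961 = 12184036 ≡ 6154
6154 · 2923 = 17988142 ≡ 2239
2239 · 3421 = 7659619 ≡ 4549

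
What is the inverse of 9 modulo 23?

18

23 = 2·9 + 5
9 = 1·5 + 4
5 = 1·4 + 1
4 = 4·1 + 0
gcd(9, 23) = 1, so the inverse exists.
Back-substitute for 1:
1 = 1·5 − 1·4
  = −1·9 + 2·5
  = 2·23 − 5·9
So 9⁻¹ ≡ −5 ≡ 18 (mod 23).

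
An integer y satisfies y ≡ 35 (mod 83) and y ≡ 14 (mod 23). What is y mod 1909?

83⁻¹ mod 23: 83×5 ≡ 1 (mod 23), so 83⁻¹ ≡ 5.
y = 35 + 83×((14 − 35)×5 mod 23) = 35 + 83×10 = 865.

865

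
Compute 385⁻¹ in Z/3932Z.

3932 = 10×385 + 82
385 = 4×82 + 57
82 = 1×57 + 25
57 = 2×25 + 7
25 = 3×7 + 4
7 = 1×4 + 3
4 = 1×3 + 1
3 = 3×1 + 0
gcd(385, 3932) = 1, so the inverse exists.
Bézout: 1 = 108×3932 − 1103×385.
So 385⁻¹ ≡ −1103 ≡ 2829 (mod 3932).

2829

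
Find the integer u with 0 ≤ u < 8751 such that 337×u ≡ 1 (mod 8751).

By the extended Euclidean algorithm:
8751 = 25*337 + 326
337 = 1*326 + 11
326 = 29*11 + 7
11 = 1*7 + 4
7 = 1*4 + 3
4 = 1*3 + 1
3 = 3*1 + 0
gcd(337, 8751) = 1, so the inverse exists.
Bézout: 1 = −92*8751 + 2389*337.
So 337⁻¹ ≡ 2389 (mod 8751).

2389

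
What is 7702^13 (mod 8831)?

410

By square-and-multiply:
13 in binary is 1101, i.e. 13 = 8 + 4 + 1.
7702^1 ≡ 7702 (mod 8831)
7702^2 ≡ 7702^2 = 59320804 ≡ 2977 (mod 8831)
7702^4 ≡ 2977^2 = 8862529 ≡ 5036 (mod 8831)
7702^8 ≡ 5036^2 = 25361296 ≡ 7495 (mod 8831)
7702^13 = 7702^8 × 7702^4 × 7702^1 ≡ 7495 × 5036 × 7702 (mod 8831).
Accumulate the product:
7495 × 5036 = 37744820 ≡ 1126
1126 × 7702 = 8672452 ≡ 410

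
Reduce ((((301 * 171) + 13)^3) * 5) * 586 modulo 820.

460

301 * 171 = 51471 ≡ 631 (mod 820)
631 + 13 = 644
(644)^3 ≡ 404 (mod 820)
404 * 5 = 2020 ≡ 380 (mod 820)
380 * 586 = 222680 ≡ 460 (mod 820)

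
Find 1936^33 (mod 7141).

4894

By square-and-multiply:
1936^1 ≡ 1936 (mod 7141)
1936^2 ≡ 1936^2 = 3748096 ≡ 6212 (mod 7141)
1936^4 ≡ 6212^2 = 38588944 ≡ 6121 (mod 7141)
1936^8 ≡ 6121^2 = 37466641 ≡ 4955 (mod 7141)
1936^16 ≡ 4955^2 = 24552025 ≡ 1267 (mod 7141)
1936^32 ≡ 1267^2 = 1605289 ≡ 5705 (mod 7141)
1936^33 = 1936^32 * 1936^1 ≡ 5705 * 1936 (mod 7141).
5705 * 1936 = 11044880 ≡ 4894 (mod 7141).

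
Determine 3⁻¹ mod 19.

19 = 6×3 + 1
3 = 3×1 + 0
gcd(3, 19) = 1, so the inverse exists.
Back-substitute for 1:
1 = 1×19 − 6×3
So 3⁻¹ ≡ −6 ≡ 13 (mod 19).

13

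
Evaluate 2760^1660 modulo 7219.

Using repeated squaring:
1660 in binary is 11001111100, i.e. 1660 = 1024 + 512 + 64 + 32 + 16 + 8 + 4.
2760^1 ≡ 2760 (mod 7219)
2760^2 ≡ 2760^2 = 7617600 ≡ 1555 (mod 7219)
2760^4 ≡ 1555^2 = 2418025 ≡ 6879 (mod 7219)
2760^8 ≡ 6879^2 = 47320641 ≡ 96 (mod 7219)
2760^16 ≡ 96^2 = 9216 ≡ 1997 (mod 7219)
2760^32 ≡ 1997^2 = 3988009 ≡ 3121 (mod 7219)
2760^64 ≡ 3121^2 = 9740641 ≡ 2210 (mod 7219)
2760^128 ≡ 2210^2 = 4884100 ≡ 4056 (mod 7219)
2760^256 ≡ 4056^2 = 16451136 ≡ 6254 (mod 7219)
2760^512 ≡ 6254^2 = 39112516 ≡ 7193 (mod 7219)
2760^1024 ≡ 7193^2 = 51739249 ≡ 676 (mod 7219)
2760^1660 = 2760^1024 · 2760^512 · 2760^64 · 2760^32 · 2760^16 · 2760^8 · 2760^4 ≡ 676 · 7193 · 2210 · 3121 · 1997 · 96 · 6879 (mod 7219).
Accumulate the product:
676 · 7193 = 4862468 ≡ 4081
4081 · 2210 = 9019010 ≡ 2479
2479 · 3121 = 7736959 ≡ 5410
5410 · 1997 = 10803770 ≡ 4146
4146 · 96 = 398016 ≡ 971
971 · 6879 = 6679509 ≡ 1934

1934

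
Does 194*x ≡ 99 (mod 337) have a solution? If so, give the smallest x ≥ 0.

103

gcd(194, 337) = 1, so a unique solution mod 337 exists.
194⁻¹ ≡ 304 (mod 337).
x ≡ 304*99 ≡ 103 (mod 337).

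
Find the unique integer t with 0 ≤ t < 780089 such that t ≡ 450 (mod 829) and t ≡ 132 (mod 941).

629661

829⁻¹ mod 941: 829×42 ≡ 1 (mod 941), so 829⁻¹ ≡ 42.
t = 450 + 829×((132 − 450)×42 mod 941) = 450 + 829×759 = 629661.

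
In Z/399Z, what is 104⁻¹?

188

399 = 3*104 + 87
104 = 1*87 + 17
87 = 5*17 + 2
17 = 8*2 + 1
2 = 2*1 + 0
gcd(104, 399) = 1, so the inverse exists.
Bézout: 1 = −49*399 + 188*104.
So 104⁻¹ ≡ 188 (mod 399).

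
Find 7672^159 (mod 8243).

159 in binary is 10011111, i.e. 159 = 128 + 16 + 8 + 4 + 2 + 1.
7672^1 ≡ 7672 (mod 8243)
7672^2 ≡ 7672^2 = 58859584 ≡ 4564 (mod 8243)
7672^4 ≡ 4564^2 = 20830096 ≡ 35 (mod 8243)
7672^8 ≡ 35^2 = 1225 (mod 8243)
7672^16 ≡ 1225^2 = 1500625 ≡ 399 (mod 8243)
7672^32 ≡ 399^2 = 159201 ≡ 2584 (mod 8243)
7672^64 ≡ 2584^2 = 6677056 ≡ 226 (mod 8243)
7672^128 ≡ 226^2 = 51076 ≡ 1618 (mod 8243)
7672^159 = 7672^128 * 7672^16 * 7672^8 * 7672^4 * 7672^2 * 7672^1 ≡ 1618 * 399 * 1225 * 35 * 4564 * 7672 (mod 8243).
Accumulate the product:
1618 * 399 = 645582 ≡ 2628
2628 * 1225 = 3219300 ≡ 4530
4530 * 35 = 158550 ≡ 1933
1933 * 4564 = 8822212 ≡ 2202
2202 * 7672 = 16893744 ≡ 3837

3837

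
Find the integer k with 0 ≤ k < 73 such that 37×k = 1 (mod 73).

73 = 1*37 + 36
37 = 1*36 + 1
36 = 36*1 + 0
gcd(37, 73) = 1, so the inverse exists.
Back-substitute for 1:
1 = 1*37 − 1*36
  = −1*73 + 2*37
So 37⁻¹ ≡ 2 (mod 73).

2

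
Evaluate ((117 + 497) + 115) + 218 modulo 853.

117 + 497 = 614
614 + 115 = 729
729 + 218 = 947 ≡ 94 (mod 853)

94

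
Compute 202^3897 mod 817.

303

202^1 ≡ 202 (mod 817)
202^2 ≡ 202^2 = 40804 ≡ 771 (mod 817)
202^4 ≡ 771^2 = 594441 ≡ 482 (mod 817)
202^8 ≡ 482^2 = 232324 ≡ 296 (mod 817)
202^16 ≡ 296^2 = 87616 ≡ 197 (mod 817)
202^32 ≡ 197^2 = 38809 ≡ 410 (mod 817)
202^64 ≡ 410^2 = 168100 ≡ 615 (mod 817)
202^128 ≡ 615^2 = 378225 ≡ 771 (mod 817)
202^256 ≡ 771^2 = 594441 ≡ 482 (mod 817)
202^512 ≡ 482^2 = 232324 ≡ 296 (mod 817)
202^1024 ≡ 296^2 = 87616 ≡ 197 (mod 817)
202^2048 ≡ 197^2 = 38809 ≡ 410 (mod 817)
202^3897 = 202^2048 × 202^1024 × 202^512 × 202^256 × 202^32 × 202^16 × 202^8 × 202^1 ≡ 410 × 197 × 296 × 482 × 410 × 197 × 296 × 202 (mod 817).
Accumulate the product:
410 × 197 = 80770 ≡ 704
704 × 296 = 208384 ≡ 49
49 × 482 = 23618 ≡ 742
742 × 410 = 304220 ≡ 296
296 × 197 = 58312 ≡ 305
305 × 296 = 90280 ≡ 410
410 × 202 = 82820 ≡ 303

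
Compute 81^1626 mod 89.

32

1626 in binary is 11001011010, i.e. 1626 = 1024 + 512 + 64 + 16 + 8 + 2.
81^1 ≡ 81 (mod 89)
81^2 ≡ 81^2 = 6561 ≡ 64 (mod 89)
81^4 ≡ 64^2 = 4096 ≡ 2 (mod 89)
81^8 ≡ 2^2 = 4 (mod 89)
81^16 ≡ 4^2 = 16 (mod 89)
81^32 ≡ 16^2 = 256 ≡ 78 (mod 89)
81^64 ≡ 78^2 = 6084 ≡ 32 (mod 89)
81^128 ≡ 32^2 = 1024 ≡ 45 (mod 89)
81^256 ≡ 45^2 = 2025 ≡ 67 (mod 89)
81^512 ≡ 67^2 = 4489 ≡ 39 (mod 89)
81^1024 ≡ 39^2 = 1521 ≡ 8 (mod 89)
81^1626 = 81^1024 * 81^512 * 81^64 * 81^16 * 81^8 * 81^2 ≡ 8 * 39 * 32 * 16 * 4 * 64 (mod 89).
Accumulate the product:
8 * 39 = 312 ≡ 45
45 * 32 = 1440 ≡ 16
16 * 16 = 256 ≡ 78
78 * 4 = 312 ≡ 45
45 * 64 = 2880 ≡ 32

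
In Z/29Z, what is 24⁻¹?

23

By the extended Euclidean algorithm:
29 = 1×24 + 5
24 = 4×5 + 4
5 = 1×4 + 1
4 = 4×1 + 0
gcd(24, 29) = 1, so the inverse exists.
Back-substitute for 1:
1 = 1×5 − 1×4
  = −1×24 + 5×5
  = 5×29 − 6×24
So 24⁻¹ ≡ −6 ≡ 23 (mod 29).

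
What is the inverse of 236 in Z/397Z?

180

397 = 1·236 + 161
236 = 1·161 + 75
161 = 2·75 + 11
75 = 6·11 + 9
11 = 1·9 + 2
9 = 4·2 + 1
2 = 2·1 + 0
gcd(236, 397) = 1, so the inverse exists.
Back-substitute for 1:
1 = 1·9 − 4·2
  = −4·11 + 5·9
  = 5·75 − 34·11
  = −34·161 + 73·75
  = 73·236 − 107·161
  = −107·397 + 180·236
So 236⁻¹ ≡ 180 (mod 397).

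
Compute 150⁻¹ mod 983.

675

Apply the Euclidean algorithm and back-substitute:
983 = 6·150 + 83
150 = 1·83 + 67
83 = 1·67 + 16
67 = 4·16 + 3
16 = 5·3 + 1
3 = 3·1 + 0
gcd(150, 983) = 1, so the inverse exists.
Bézout: 1 = 47·983 − 308·150.
So 150⁻¹ ≡ −308 ≡ 675 (mod 983).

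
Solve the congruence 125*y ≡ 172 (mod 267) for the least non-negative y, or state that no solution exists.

74

gcd(125, 267) = 1, so a unique solution mod 267 exists.
125⁻¹ ≡ 47 (mod 267).
y ≡ 47*172 ≡ 74 (mod 267).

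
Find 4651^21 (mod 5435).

21 in binary is 10101, i.e. 21 = 16 + 4 + 1.
4651^1 ≡ 4651 (mod 5435)
4651^2 ≡ 4651^2 = 21631801 ≡ 501 (mod 5435)
4651^4 ≡ 501^2 = 251001 ≡ 991 (mod 5435)
4651^8 ≡ 991^2 = 982081 ≡ 3781 (mod 5435)
4651^16 ≡ 3781^2 = 14295961 ≡ 1911 (mod 5435)
4651^21 = 4651^16 · 4651^4 · 4651^1 ≡ 1911 · 991 · 4651 (mod 5435).
Accumulate the product:
1911 · 991 = 1893801 ≡ 2421
2421 · 4651 = 11260071 ≡ 4186

4186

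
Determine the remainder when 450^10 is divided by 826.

By square-and-multiply:
450^1 ≡ 450 (mod 826)
450^2 ≡ 450^2 = 202500 ≡ 130 (mod 826)
450^4 ≡ 130^2 = 16900 ≡ 380 (mod 826)
450^8 ≡ 380^2 = 144400 ≡ 676 (mod 826)
450^10 = 450^8 * 450^2 ≡ 676 * 130 (mod 826).
676 * 130 = 87880 ≡ 324 (mod 826).

324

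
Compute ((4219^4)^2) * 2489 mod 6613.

5637

(4219)^4 ≡ 2410 (mod 6613)
(2410)^2 ≡ 1886 (mod 6613)
1886 * 2489 = 4694254 ≡ 5637 (mod 6613)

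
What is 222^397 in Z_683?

397 in binary is 110001101, i.e. 397 = 256 + 128 + 8 + 4 + 1.
222^1 ≡ 222 (mod 683)
222^2 ≡ 222^2 = 49284 ≡ 108 (mod 683)
222^4 ≡ 108^2 = 11664 ≡ 53 (mod 683)
222^8 ≡ 53^2 = 2809 ≡ 77 (mod 683)
222^16 ≡ 77^2 = 5929 ≡ 465 (mod 683)
222^32 ≡ 465^2 = 216225 ≡ 397 (mod 683)
222^64 ≡ 397^2 = 157609 ≡ 519 (mod 683)
222^128 ≡ 519^2 = 269361 ≡ 259 (mod 683)
222^256 ≡ 259^2 = 67081 ≡ 147 (mod 683)
222^397 = 222^256 * 222^128 * 222^8 * 222^4 * 222^1 ≡ 147 * 259 * 77 * 53 * 222 (mod 683).
Accumulate the product:
147 * 259 = 38073 ≡ 508
508 * 77 = 39116 ≡ 185
185 * 53 = 9805 ≡ 243
243 * 222 = 53946 ≡ 672

672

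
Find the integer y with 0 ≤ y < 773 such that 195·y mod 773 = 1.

By the extended Euclidean algorithm:
773 = 3*195 + 188
195 = 1*188 + 7
188 = 26*7 + 6
7 = 1*6 + 1
6 = 6*1 + 0
gcd(195, 773) = 1, so the inverse exists.
Back-substitute for 1:
1 = 1*7 − 1*6
  = −1*188 + 27*7
  = 27*195 − 28*188
  = −28*773 + 111*195
So 195⁻¹ ≡ 111 (mod 773).

111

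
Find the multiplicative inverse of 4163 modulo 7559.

6061

7559 = 1*4163 + 3396
4163 = 1*3396 + 767
3396 = 4*767 + 328
767 = 2*328 + 111
328 = 2*111 + 106
111 = 1*106 + 5
106 = 21*5 + 1
5 = 5*1 + 0
gcd(4163, 7559) = 1, so the inverse exists.
Bézout: 1 = 825*7559 − 1498*4163.
So 4163⁻¹ ≡ −1498 ≡ 6061 (mod 7559).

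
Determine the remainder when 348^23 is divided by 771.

669

348^1 ≡ 348 (mod 771)
348^2 ≡ 348^2 = 121104 ≡ 57 (mod 771)
348^4 ≡ 57^2 = 3249 ≡ 165 (mod 771)
348^8 ≡ 165^2 = 27225 ≡ 240 (mod 771)
348^16 ≡ 240^2 = 57600 ≡ 546 (mod 771)
348^23 = 348^16 * 348^4 * 348^2 * 348^1 ≡ 546 * 165 * 57 * 348 (mod 771).
Accumulate the product:
546 * 165 = 90090 ≡ 654
654 * 57 = 37278 ≡ 270
270 * 348 = 93960 ≡ 669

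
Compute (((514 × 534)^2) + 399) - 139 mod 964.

548

514 × 534 = 274476 ≡ 700 (mod 964)
(700)^2 ≡ 288 (mod 964)
288 + 399 = 687
687 - 139 = 548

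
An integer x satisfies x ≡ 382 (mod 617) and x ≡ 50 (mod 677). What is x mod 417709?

310116

617⁻¹ mod 677: 617*598 ≡ 1 (mod 677), so 617⁻¹ ≡ 598.
x = 382 + 617*((50 − 382)*598 mod 677) = 382 + 617*502 = 310116.
Check: 310116 mod 617 = 382, 310116 mod 677 = 50. ✓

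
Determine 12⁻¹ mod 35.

By the extended Euclidean algorithm:
35 = 2*12 + 11
12 = 1*11 + 1
11 = 11*1 + 0
gcd(12, 35) = 1, so the inverse exists.
Bézout: 1 = −1*35 + 3*12.
So 12⁻¹ ≡ 3 (mod 35).

3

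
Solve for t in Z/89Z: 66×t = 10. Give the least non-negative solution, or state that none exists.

46

gcd(66, 89) = 1, so a unique solution mod 89 exists.
66⁻¹ ≡ 58 (mod 89).
t ≡ 58×10 ≡ 46 (mod 89).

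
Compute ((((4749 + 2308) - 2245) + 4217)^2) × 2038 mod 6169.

4749 + 2308 = 7057 ≡ 888 (mod 6169)
888 - 2245 = -1357 ≡ 4812 (mod 6169)
4812 + 4217 = 9029 ≡ 2860 (mod 6169)
(2860)^2 ≡ 5675 (mod 6169)
5675 × 2038 = 11565650 ≡ 4944 (mod 6169)

4944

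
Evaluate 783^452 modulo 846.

Using repeated squaring:
452 in binary is 111000100, i.e. 452 = 256 + 128 + 64 + 4.
783^1 ≡ 783 (mod 846)
783^2 ≡ 783^2 = 613089 ≡ 585 (mod 846)
783^4 ≡ 585^2 = 342225 ≡ 441 (mod 846)
783^8 ≡ 441^2 = 194481 ≡ 747 (mod 846)
783^16 ≡ 747^2 = 558009 ≡ 495 (mod 846)
783^32 ≡ 495^2 = 245025 ≡ 531 (mod 846)
783^64 ≡ 531^2 = 281961 ≡ 243 (mod 846)
783^128 ≡ 243^2 = 59049 ≡ 675 (mod 846)
783^256 ≡ 675^2 = 455625 ≡ 477 (mod 846)
783^452 = 783^256 · 783^128 · 783^64 · 783^4 ≡ 477 · 675 · 243 · 441 (mod 846).
Accumulate the product:
477 · 675 = 321975 ≡ 495
495 · 243 = 120285 ≡ 153
153 · 441 = 67473 ≡ 639

639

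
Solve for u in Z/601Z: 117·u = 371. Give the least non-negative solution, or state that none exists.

gcd(117, 601) = 1, so a unique solution mod 601 exists.
117⁻¹ ≡ 488 (mod 601).
u ≡ 488·371 ≡ 147 (mod 601).

147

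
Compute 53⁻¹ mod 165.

By the extended Euclidean algorithm:
165 = 3·53 + 6
53 = 8·6 + 5
6 = 1·5 + 1
5 = 5·1 + 0
gcd(53, 165) = 1, so the inverse exists.
Back-substitute for 1:
1 = 1·6 − 1·5
  = −1·53 + 9·6
  = 9·165 − 28·53
So 53⁻¹ ≡ −28 ≡ 137 (mod 165).

137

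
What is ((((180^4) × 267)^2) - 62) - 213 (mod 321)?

(180)^4 ≡ 120 (mod 321)
120 × 267 = 32040 ≡ 261 (mod 321)
(261)^2 ≡ 69 (mod 321)
69 - 62 = 7
7 - 213 = -206 ≡ 115 (mod 321)

115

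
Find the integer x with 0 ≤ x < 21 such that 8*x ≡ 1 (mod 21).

8

Run the extended Euclidean algorithm:
21 = 2*8 + 5
8 = 1*5 + 3
5 = 1*3 + 2
3 = 1*2 + 1
2 = 2*1 + 0
gcd(8, 21) = 1, so the inverse exists.
Back-substitute for 1:
1 = 1*3 − 1*2
  = −1*5 + 2*3
  = 2*8 − 3*5
  = −3*21 + 8*8
So 8⁻¹ ≡ 8 (mod 21).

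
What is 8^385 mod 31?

Using repeated squaring:
385 in binary is 110000001, i.e. 385 = 256 + 128 + 1.
8^1 ≡ 8 (mod 31)
8^2 ≡ 8^2 = 64 ≡ 2 (mod 31)
8^4 ≡ 2^2 = 4 (mod 31)
8^8 ≡ 4^2 = 16 (mod 31)
8^16 ≡ 16^2 = 256 ≡ 8 (mod 31)
8^32 ≡ 8^2 = 64 ≡ 2 (mod 31)
8^64 ≡ 2^2 = 4 (mod 31)
8^128 ≡ 4^2 = 16 (mod 31)
8^256 ≡ 16^2 = 256 ≡ 8 (mod 31)
8^385 = 8^256 × 8^128 × 8^1 ≡ 8 × 16 × 8 (mod 31).
Accumulate the product:
8 × 16 = 128 ≡ 4
4 × 8 = 32 ≡ 1

1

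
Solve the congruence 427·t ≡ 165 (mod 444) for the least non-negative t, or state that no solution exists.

147

gcd(427, 444) = 1, so a unique solution mod 444 exists.
427⁻¹ ≡ 235 (mod 444).
t ≡ 235·165 ≡ 147 (mod 444).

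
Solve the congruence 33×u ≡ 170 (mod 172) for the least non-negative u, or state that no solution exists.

26

gcd(33, 172) = 1, so a unique solution mod 172 exists.
33⁻¹ ≡ 73 (mod 172).
u ≡ 73×170 ≡ 26 (mod 172).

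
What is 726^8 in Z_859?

Compute successive squares:
726^1 ≡ 726 (mod 859)
726^2 ≡ 726^2 = 527076 ≡ 509 (mod 859)
726^4 ≡ 509^2 = 259081 ≡ 522 (mod 859)
726^8 ≡ 522^2 = 272484 ≡ 181 (mod 859)
So 726^8 ≡ 181 (mod 859).

181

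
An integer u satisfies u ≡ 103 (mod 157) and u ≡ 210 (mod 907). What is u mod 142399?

19257

157⁻¹ mod 907: 157·52 ≡ 1 (mod 907), so 157⁻¹ ≡ 52.
u = 103 + 157·((210 − 103)·52 mod 907) = 103 + 157·122 = 19257.
Check: 19257 mod 157 = 103, 19257 mod 907 = 210. ✓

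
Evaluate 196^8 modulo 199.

Compute successive squares:
196^1 ≡ 196 (mod 199)
196^2 ≡ 196^2 = 38416 ≡ 9 (mod 199)
196^4 ≡ 9^2 = 81 (mod 199)
196^8 ≡ 81^2 = 6561 ≡ 193 (mod 199)
So 196^8 ≡ 193 (mod 199).

193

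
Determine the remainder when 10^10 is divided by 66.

34

Compute successive squares:
10^1 ≡ 10 (mod 66)
10^2 ≡ 10^2 = 100 ≡ 34 (mod 66)
10^4 ≡ 34^2 = 1156 ≡ 34 (mod 66)
10^8 ≡ 34^2 = 1156 ≡ 34 (mod 66)
10^10 = 10^8 * 10^2 ≡ 34 * 34 (mod 66).
34 * 34 = 1156 ≡ 34 (mod 66).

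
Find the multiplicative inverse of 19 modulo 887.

747

Apply the Euclidean algorithm and back-substitute:
887 = 46*19 + 13
19 = 1*13 + 6
13 = 2*6 + 1
6 = 6*1 + 0
gcd(19, 887) = 1, so the inverse exists.
Back-substitute for 1:
1 = 1*13 − 2*6
  = −2*19 + 3*13
  = 3*887 − 140*19
So 19⁻¹ ≡ −140 ≡ 747 (mod 887).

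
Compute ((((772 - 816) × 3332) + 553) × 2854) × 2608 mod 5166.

1428

772 - 816 = -44 ≡ 5122 (mod 5166)
5122 × 3332 = 17066504 ≡ 3206 (mod 5166)
3206 + 553 = 3759
3759 × 2854 = 10728186 ≡ 3570 (mod 5166)
3570 × 2608 = 9310560 ≡ 1428 (mod 5166)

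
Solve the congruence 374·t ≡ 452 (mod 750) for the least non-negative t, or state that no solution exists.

298

gcd(374, 750) = 2, and 2 | 452, so solutions exist.
Divide through by 2: 187·t = 226 (mod 375).
187⁻¹ ≡ 373 (mod 375).
t ≡ 373·226 ≡ 298 (mod 375).
The smallest non-negative solution is t = 298.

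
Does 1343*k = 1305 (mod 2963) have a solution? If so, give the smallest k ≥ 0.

1563

gcd(1343, 2963) = 1, so a unique solution mod 2963 exists.
1343⁻¹ ≡ 2610 (mod 2963).
k ≡ 2610*1305 ≡ 1563 (mod 2963).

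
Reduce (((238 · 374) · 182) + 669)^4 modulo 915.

361

238 · 374 = 89012 ≡ 257 (mod 915)
257 · 182 = 46774 ≡ 109 (mod 915)
109 + 669 = 778
(778)^4 ≡ 361 (mod 915)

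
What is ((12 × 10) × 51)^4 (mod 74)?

46

12 × 10 = 120 ≡ 46 (mod 74)
46 × 51 = 2346 ≡ 52 (mod 74)
(52)^4 ≡ 46 (mod 74)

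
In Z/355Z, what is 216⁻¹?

Apply the Euclidean algorithm and back-substitute:
355 = 1×216 + 139
216 = 1×139 + 77
139 = 1×77 + 62
77 = 1×62 + 15
62 = 4×15 + 2
15 = 7×2 + 1
2 = 2×1 + 0
gcd(216, 355) = 1, so the inverse exists.
Bézout: 1 = −101×355 + 166×216.
So 216⁻¹ ≡ 166 (mod 355).

166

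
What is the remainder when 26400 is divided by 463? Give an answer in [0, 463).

9

26400 = 57·463 + 9, so 26400 ≡ 9 (mod 463).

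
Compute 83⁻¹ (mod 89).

89 = 1·83 + 6
83 = 13·6 + 5
6 = 1·5 + 1
5 = 5·1 + 0
gcd(83, 89) = 1, so the inverse exists.
Back-substitute for 1:
1 = 1·6 − 1·5
  = −1·83 + 14·6
  = 14·89 − 15·83
So 83⁻¹ ≡ −15 ≡ 74 (mod 89).

74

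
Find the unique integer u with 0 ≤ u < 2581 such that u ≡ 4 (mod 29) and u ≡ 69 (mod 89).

29⁻¹ mod 89: 29*43 ≡ 1 (mod 89), so 29⁻¹ ≡ 43.
u = 4 + 29*((69 − 4)*43 mod 89) = 4 + 29*36 = 1048.

1048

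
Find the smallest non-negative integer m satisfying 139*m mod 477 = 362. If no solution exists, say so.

gcd(139, 477) = 1, so a unique solution mod 477 exists.
139⁻¹ ≡ 151 (mod 477).
m ≡ 151*362 ≡ 284 (mod 477).

284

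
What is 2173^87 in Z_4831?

2087

2173^1 ≡ 2173 (mod 4831)
2173^2 ≡ 2173^2 = 4721929 ≡ 2042 (mod 4831)
2173^4 ≡ 2042^2 = 4169764 ≡ 611 (mod 4831)
2173^8 ≡ 611^2 = 373321 ≡ 1334 (mod 4831)
2173^16 ≡ 1334^2 = 1779556 ≡ 1748 (mod 4831)
2173^32 ≡ 1748^2 = 3055504 ≡ 2312 (mod 4831)
2173^64 ≡ 2312^2 = 5345344 ≡ 2258 (mod 4831)
2173^87 = 2173^64 × 2173^16 × 2173^4 × 2173^2 × 2173^1 ≡ 2258 × 1748 × 611 × 2042 × 2173 (mod 4831).
Accumulate the product:
2258 × 1748 = 3946984 ≡ 57
57 × 611 = 34827 ≡ 1010
1010 × 2042 = 2062420 ≡ 4414
4414 × 2173 = 9591622 ≡ 2087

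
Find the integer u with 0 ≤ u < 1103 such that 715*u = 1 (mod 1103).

Apply the Euclidean algorithm and back-substitute:
1103 = 1·715 + 388
715 = 1·388 + 327
388 = 1·327 + 61
327 = 5·61 + 22
61 = 2·22 + 17
22 = 1·17 + 5
17 = 3·5 + 2
5 = 2·2 + 1
2 = 2·1 + 0
gcd(715, 1103) = 1, so the inverse exists.
Bézout: 1 = −293·1103 + 452·715.
So 715⁻¹ ≡ 452 (mod 1103).

452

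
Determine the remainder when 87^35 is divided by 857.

Compute successive squares:
35 in binary is 100011, i.e. 35 = 32 + 2 + 1.
87^1 ≡ 87 (mod 857)
87^2 ≡ 87^2 = 7569 ≡ 713 (mod 857)
87^4 ≡ 713^2 = 508369 ≡ 168 (mod 857)
87^8 ≡ 168^2 = 28224 ≡ 800 (mod 857)
87^16 ≡ 800^2 = 640000 ≡ 678 (mod 857)
87^32 ≡ 678^2 = 459684 ≡ 332 (mod 857)
87^35 = 87^32 × 87^2 × 87^1 ≡ 332 × 713 × 87 (mod 857).
Accumulate the product:
332 × 713 = 236716 ≡ 184
184 × 87 = 16008 ≡ 582

582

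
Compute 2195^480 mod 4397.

3243

Compute successive squares:
480 in binary is 111100000, i.e. 480 = 256 + 128 + 64 + 32.
2195^1 ≡ 2195 (mod 4397)
2195^2 ≡ 2195^2 = 4818025 ≡ 3310 (mod 4397)
2195^4 ≡ 3310^2 = 10956100 ≡ 3173 (mod 4397)
2195^8 ≡ 3173^2 = 10067929 ≡ 3196 (mod 4397)
2195^16 ≡ 3196^2 = 10214416 ≡ 185 (mod 4397)
2195^32 ≡ 185^2 = 34225 ≡ 3446 (mod 4397)
2195^64 ≡ 3446^2 = 11874916 ≡ 3016 (mod 4397)
2195^128 ≡ 3016^2 = 9096256 ≡ 3260 (mod 4397)
2195^256 ≡ 3260^2 = 10627600 ≡ 51 (mod 4397)
2195^480 = 2195^256 · 2195^128 · 2195^64 · 2195^32 ≡ 51 · 3260 · 3016 · 3446 (mod 4397).
Accumulate the product:
51 · 3260 = 166260 ≡ 3571
3571 · 3016 = 10770136 ≡ 1883
1883 · 3446 = 6488818 ≡ 3243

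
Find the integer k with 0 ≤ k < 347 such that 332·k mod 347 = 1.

Run the extended Euclidean algorithm:
347 = 1×332 + 15
332 = 22×15 + 2
15 = 7×2 + 1
2 = 2×1 + 0
gcd(332, 347) = 1, so the inverse exists.
Back-substitute for 1:
1 = 1×15 − 7×2
  = −7×332 + 155×15
  = 155×347 − 162×332
So 332⁻¹ ≡ −162 ≡ 185 (mod 347).

185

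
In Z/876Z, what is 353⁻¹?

876 = 2*353 + 170
353 = 2*170 + 13
170 = 13*13 + 1
13 = 13*1 + 0
gcd(353, 876) = 1, so the inverse exists.
Back-substitute for 1:
1 = 1*170 − 13*13
  = −13*353 + 27*170
  = 27*876 − 67*353
So 353⁻¹ ≡ −67 ≡ 809 (mod 876).

809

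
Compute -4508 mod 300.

-4508 = -16*300 + 292, so -4508 ≡ 292 (mod 300).

292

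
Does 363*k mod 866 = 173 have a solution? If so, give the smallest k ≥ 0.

gcd(363, 866) = 1, so a unique solution mod 866 exists.
363⁻¹ ≡ 167 (mod 866).
k ≡ 167*173 ≡ 313 (mod 866).

313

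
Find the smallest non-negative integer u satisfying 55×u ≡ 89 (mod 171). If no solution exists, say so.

98

gcd(55, 171) = 1, so a unique solution mod 171 exists.
55⁻¹ ≡ 28 (mod 171).
u ≡ 28×89 ≡ 98 (mod 171).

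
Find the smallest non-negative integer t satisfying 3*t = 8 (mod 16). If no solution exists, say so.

8

gcd(3, 16) = 1, so a unique solution mod 16 exists.
3⁻¹ ≡ 11 (mod 16).
t ≡ 11*8 ≡ 8 (mod 16).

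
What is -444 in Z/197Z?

147

-444 = -3*197 + 147, so -444 ≡ 147 (mod 197).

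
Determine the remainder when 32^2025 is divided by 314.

150

Compute successive squares:
32^1 ≡ 32 (mod 314)
32^2 ≡ 32^2 = 1024 ≡ 82 (mod 314)
32^4 ≡ 82^2 = 6724 ≡ 130 (mod 314)
32^8 ≡ 130^2 = 16900 ≡ 258 (mod 314)
32^16 ≡ 258^2 = 66564 ≡ 310 (mod 314)
32^32 ≡ 310^2 = 96100 ≡ 16 (mod 314)
32^64 ≡ 16^2 = 256 (mod 314)
32^128 ≡ 256^2 = 65536 ≡ 224 (mod 314)
32^256 ≡ 224^2 = 50176 ≡ 250 (mod 314)
32^512 ≡ 250^2 = 62500 ≡ 14 (mod 314)
32^1024 ≡ 14^2 = 196 (mod 314)
32^2025 = 32^1024 * 32^512 * 32^256 * 32^128 * 32^64 * 32^32 * 32^8 * 32^1 ≡ 196 * 14 * 250 * 224 * 256 * 16 * 258 * 32 (mod 314).
Accumulate the product:
196 * 14 = 2744 ≡ 232
232 * 250 = 58000 ≡ 224
224 * 224 = 50176 ≡ 250
250 * 256 = 64000 ≡ 258
258 * 16 = 4128 ≡ 46
46 * 258 = 11868 ≡ 250
250 * 32 = 8000 ≡ 150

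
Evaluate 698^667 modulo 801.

302

667 in binary is 1010011011, i.e. 667 = 512 + 128 + 16 + 8 + 2 + 1.
698^1 ≡ 698 (mod 801)
698^2 ≡ 698^2 = 487204 ≡ 196 (mod 801)
698^4 ≡ 196^2 = 38416 ≡ 769 (mod 801)
698^8 ≡ 769^2 = 591361 ≡ 223 (mod 801)
698^16 ≡ 223^2 = 49729 ≡ 67 (mod 801)
698^32 ≡ 67^2 = 4489 ≡ 484 (mod 801)
698^64 ≡ 484^2 = 234256 ≡ 364 (mod 801)
698^128 ≡ 364^2 = 132496 ≡ 331 (mod 801)
698^256 ≡ 331^2 = 109561 ≡ 625 (mod 801)
698^512 ≡ 625^2 = 390625 ≡ 538 (mod 801)
698^667 = 698^512 × 698^128 × 698^16 × 698^8 × 698^2 × 698^1 ≡ 538 × 331 × 67 × 223 × 196 × 698 (mod 801).
Accumulate the product:
538 × 331 = 178078 ≡ 256
256 × 67 = 17152 ≡ 331
331 × 223 = 73813 ≡ 121
121 × 196 = 23716 ≡ 487
487 × 698 = 339926 ≡ 302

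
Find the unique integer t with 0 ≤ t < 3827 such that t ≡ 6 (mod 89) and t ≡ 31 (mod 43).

89⁻¹ mod 43: 89*29 ≡ 1 (mod 43), so 89⁻¹ ≡ 29.
t = 6 + 89*((31 − 6)*29 mod 43) = 6 + 89*37 = 3299.
Check: 3299 mod 89 = 6, 3299 mod 43 = 31. ✓

3299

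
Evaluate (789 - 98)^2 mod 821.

480

789 - 98 = 691
(691)^2 ≡ 480 (mod 821)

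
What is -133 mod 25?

-133 = -6×25 + 17, so -133 ≡ 17 (mod 25).

17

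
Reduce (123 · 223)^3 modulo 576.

477

123 · 223 = 27429 ≡ 357 (mod 576)
(357)^3 ≡ 477 (mod 576)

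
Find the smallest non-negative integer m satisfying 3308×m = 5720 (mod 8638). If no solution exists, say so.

947

gcd(3308, 8638) = 2, and 2 | 5720, so solutions exist.
Divide through by 2: 1654×m = 2860 (mod 4319).
1654⁻¹ ≡ 1068 (mod 4319).
m ≡ 1068×2860 ≡ 947 (mod 4319).
The smallest non-negative solution is m = 947.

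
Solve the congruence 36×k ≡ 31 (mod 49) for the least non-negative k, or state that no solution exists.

24

gcd(36, 49) = 1, so a unique solution mod 49 exists.
36⁻¹ ≡ 15 (mod 49).
k ≡ 15×31 ≡ 24 (mod 49).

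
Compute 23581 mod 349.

198

23581 = 67·349 + 198, so 23581 ≡ 198 (mod 349).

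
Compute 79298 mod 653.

79298 = 121×653 + 285, so 79298 ≡ 285 (mod 653).

285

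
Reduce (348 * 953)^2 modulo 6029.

348 * 953 = 331644 ≡ 49 (mod 6029)
(49)^2 ≡ 2401 (mod 6029)

2401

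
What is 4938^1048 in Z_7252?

2972

Compute successive squares:
4938^1 ≡ 4938 (mod 7252)
4938^2 ≡ 4938^2 = 24383844 ≡ 2620 (mod 7252)
4938^4 ≡ 2620^2 = 6864400 ≡ 4008 (mod 7252)
4938^8 ≡ 4008^2 = 16064064 ≡ 884 (mod 7252)
4938^16 ≡ 884^2 = 781456 ≡ 5492 (mod 7252)
4938^32 ≡ 5492^2 = 30162064 ≡ 996 (mod 7252)
4938^64 ≡ 996^2 = 992016 ≡ 5744 (mod 7252)
4938^128 ≡ 5744^2 = 32993536 ≡ 4188 (mod 7252)
4938^256 ≡ 4188^2 = 17539344 ≡ 4008 (mod 7252)
4938^512 ≡ 4008^2 = 16064064 ≡ 884 (mod 7252)
4938^1024 ≡ 884^2 = 781456 ≡ 5492 (mod 7252)
4938^1048 = 4938^1024 * 4938^16 * 4938^8 ≡ 5492 * 5492 * 884 (mod 7252).
Accumulate the product:
5492 * 5492 = 30162064 ≡ 996
996 * 884 = 880464 ≡ 2972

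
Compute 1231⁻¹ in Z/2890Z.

2181

Run the extended Euclidean algorithm:
2890 = 2*1231 + 428
1231 = 2*428 + 375
428 = 1*375 + 53
375 = 7*53 + 4
53 = 13*4 + 1
4 = 4*1 + 0
gcd(1231, 2890) = 1, so the inverse exists.
Back-substitute for 1:
1 = 1*53 − 13*4
  = −13*375 + 92*53
  = 92*428 − 105*375
  = −105*1231 + 302*428
  = 302*2890 − 709*1231
So 1231⁻¹ ≡ −709 ≡ 2181 (mod 2890).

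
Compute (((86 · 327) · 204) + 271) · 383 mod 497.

467

86 · 327 = 28122 ≡ 290 (mod 497)
290 · 204 = 59160 ≡ 17 (mod 497)
17 + 271 = 288
288 · 383 = 110304 ≡ 467 (mod 497)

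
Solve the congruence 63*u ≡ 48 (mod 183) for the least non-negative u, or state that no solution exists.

24

gcd(63, 183) = 3, and 3 | 48, so solutions exist.
Divide through by 3: 21*u = 16 (mod 61).
21⁻¹ ≡ 32 (mod 61).
u ≡ 32*16 ≡ 24 (mod 61).
The smallest non-negative solution is u = 24.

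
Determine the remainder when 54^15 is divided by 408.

312

15 in binary is 1111, i.e. 15 = 8 + 4 + 2 + 1.
54^1 ≡ 54 (mod 408)
54^2 ≡ 54^2 = 2916 ≡ 60 (mod 408)
54^4 ≡ 60^2 = 3600 ≡ 336 (mod 408)
54^8 ≡ 336^2 = 112896 ≡ 288 (mod 408)
54^15 = 54^8 × 54^4 × 54^2 × 54^1 ≡ 288 × 336 × 60 × 54 (mod 408).
Accumulate the product:
288 × 336 = 96768 ≡ 72
72 × 60 = 4320 ≡ 240
240 × 54 = 12960 ≡ 312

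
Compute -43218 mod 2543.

-43218 = -17·2543 + 13, so -43218 ≡ 13 (mod 2543).

13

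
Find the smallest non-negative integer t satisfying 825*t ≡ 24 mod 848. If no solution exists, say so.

552

gcd(825, 848) = 1, so a unique solution mod 848 exists.
825⁻¹ ≡ 553 (mod 848).
t ≡ 553*24 ≡ 552 (mod 848).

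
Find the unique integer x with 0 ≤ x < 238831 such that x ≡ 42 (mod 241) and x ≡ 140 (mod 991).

40771

241⁻¹ mod 991: 241×477 ≡ 1 (mod 991), so 241⁻¹ ≡ 477.
x = 42 + 241×((140 − 42)×477 mod 991) = 42 + 241×169 = 40771.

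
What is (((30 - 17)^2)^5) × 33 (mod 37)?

21

30 - 17 = 13
(13)^2 ≡ 21 (mod 37)
(21)^5 ≡ 4 (mod 37)
4 × 33 = 132 ≡ 21 (mod 37)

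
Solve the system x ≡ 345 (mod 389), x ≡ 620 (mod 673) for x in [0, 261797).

389⁻¹ mod 673: 389·391 ≡ 1 (mod 673), so 389⁻¹ ≡ 391.
x = 345 + 389·((620 − 345)·391 mod 673) = 345 + 389·518 = 201847.

201847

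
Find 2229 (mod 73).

39

2229 = 30*73 + 39, so 2229 ≡ 39 (mod 73).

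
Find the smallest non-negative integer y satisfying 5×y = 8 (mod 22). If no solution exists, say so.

6

gcd(5, 22) = 1, so a unique solution mod 22 exists.
5⁻¹ ≡ 9 (mod 22).
y ≡ 9×8 ≡ 6 (mod 22).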